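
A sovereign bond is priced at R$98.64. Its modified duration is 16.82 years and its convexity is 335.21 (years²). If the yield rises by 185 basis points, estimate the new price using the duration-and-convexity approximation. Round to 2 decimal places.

Duration effect: -D_mod·Δy = -16.82 × (+0.0185) = -0.311170
Convexity effect: ½·C·(Δy)² = 0.5 × 335.21 × (0.0185)² = +0.05736281125
ΔP/P ≈ -0.311170 + 0.05736281125 = -0.25380718875
New price ≈ 98.64 × (1 - 0.25380718875) = 73.6044589017.

R$73.60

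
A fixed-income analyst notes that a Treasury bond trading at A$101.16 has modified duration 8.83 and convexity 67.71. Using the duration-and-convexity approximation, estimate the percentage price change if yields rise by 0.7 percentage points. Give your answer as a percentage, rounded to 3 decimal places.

Duration effect: -D_mod·Δy = -8.83 × (+0.007) = -0.061810
Convexity effect: ½·C·(Δy)² = 0.5 × 67.71 × (0.007)² = +0.001658895
ΔP/P ≈ -0.061810 + 0.001658895 = -0.060151105
= -6.0151105%.

-6.015%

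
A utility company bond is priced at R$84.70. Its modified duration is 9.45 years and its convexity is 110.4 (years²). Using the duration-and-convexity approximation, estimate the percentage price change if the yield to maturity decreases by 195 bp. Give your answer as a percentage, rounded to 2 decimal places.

+20.53%

Duration effect: -D_mod·Δy = -9.45 × (-0.0195) = +0.184275
Convexity effect: ½·C·(Δy)² = 0.5 × 110.4 × (-0.0195)² = +0.0209898
ΔP/P ≈ +0.184275 + 0.0209898 = +0.2052648
= +20.52648%.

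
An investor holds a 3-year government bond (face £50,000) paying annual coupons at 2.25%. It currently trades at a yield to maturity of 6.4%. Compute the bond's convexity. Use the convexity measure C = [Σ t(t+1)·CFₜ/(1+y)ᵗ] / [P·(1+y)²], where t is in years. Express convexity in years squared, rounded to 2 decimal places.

10.27

With y = 0.064:
  t   CF        PV=CF/(1+0.064)^t    t·PV        t(t+1)·PV
  1     1,125.00     1,057.3308     1,057.3308       2,114.6617
  2     1,125.00       993.7320     1,987.4640       5,962.3919
  3    51,125.00    42,443.2310   127,329.6930     509,318.7719
  Σ                 44,494.2938   130,374.4878     517,395.8254
P = 44,494.2938.
Convexity = Σ t(t+1)·PV / [P·(1+y)²] = 517,395.8254 / (44,494.2938 × 1.132096) = 10.27153.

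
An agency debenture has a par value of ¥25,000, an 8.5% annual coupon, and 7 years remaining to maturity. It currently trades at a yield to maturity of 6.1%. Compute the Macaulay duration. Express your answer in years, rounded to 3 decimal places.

Periodic yield y = 0.061. Discount each cash flow and weight by its year:
  t   CF        PV=CF/(1+0.061)^t    t·PV
  1     2,125.00     2,002.8275     2,002.8275
  2     2,125.00     1,887.6791     3,775.3582
  3     2,125.00     1,779.1509     5,337.4527
  4     2,125.00     1,676.8623     6,707.4492
  5     2,125.00     1,580.4546     7,902.2728
  6     2,125.00     1,489.5896     8,937.5376
  7    27,125.00    17,920.9926   125,446.9479
  Σ                 28,337.5565   160,109.8459
Price P = Σ PV = 28,337.5565.
Macaulay duration = Σ(t·PV) / P = 160,109.8459 / 28,337.5565 = 5.65009 years.

5.650 years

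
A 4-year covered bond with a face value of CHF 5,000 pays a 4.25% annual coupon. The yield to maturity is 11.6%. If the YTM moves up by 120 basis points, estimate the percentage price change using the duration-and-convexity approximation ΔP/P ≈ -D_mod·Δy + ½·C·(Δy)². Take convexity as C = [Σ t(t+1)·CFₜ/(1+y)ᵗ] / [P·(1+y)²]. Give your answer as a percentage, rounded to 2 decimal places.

With y = 0.116:
  t   CF        PV=CF/(1+0.116)^t    t·PV        t(t+1)·PV
  1       212.50       190.4122       190.4122         380.8244
  2       212.50       170.6202       341.2405       1,023.7214
  3       212.50       152.8855       458.6566       1,834.6262
  4     5,212.50     3,360.3870    13,441.5478      67,207.7390
  Σ                  3,874.3049    14,431.8570      70,446.9110
P = 3,874.3049; D_Mac = 3.72502 yrs; D_mod = 3.33783 yrs; C = 14.59956.
Duration effect: -3.33783 × (+0.012) = -0.040054
Convexity effect: 0.5 × 14.59956 × (0.012)² = +0.0010512
ΔP/P ≈ -0.040054 + 0.0010512 = -0.039003 = -3.9003%.

-3.90%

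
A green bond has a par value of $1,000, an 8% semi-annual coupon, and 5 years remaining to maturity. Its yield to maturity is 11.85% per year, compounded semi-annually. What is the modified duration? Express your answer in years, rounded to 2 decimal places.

3.91 years

Periodic yield y = 0.05925. First find Macaulay duration:
  t   CF        PV=CF/(1+0.05925)^t    t·PV
  1        40.00        37.7626        37.7626
  2        40.00        35.6503        71.3006
  3        40.00        33.6562       100.9685
  4        40.00        31.7736       127.0943
  5        40.00        29.9963       149.9815
  6        40.00        28.3184       169.9106
  7        40.00        26.7344       187.1409
  8        40.00        25.2390       201.9120
  9        40.00        23.8272       214.4452
  10    1,040.00       584.8555     5,848.5555
  Σ                    857.8135     7,109.0715
P = 857.8135; Macaulay duration = 7,109.0715 / 857.8135 = 8.28743 half-year periods = 4.14372 years.
Modified duration = D_Mac / (1 + y) = 4.14372 / 1.05925 = 3.91193 years.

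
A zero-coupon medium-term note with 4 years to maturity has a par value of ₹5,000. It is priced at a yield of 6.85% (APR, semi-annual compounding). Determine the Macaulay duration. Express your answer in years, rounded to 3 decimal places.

4.000 years

A zero-coupon bond has a single cash flow at maturity, so its Macaulay duration equals its maturity: 4 years.
(Equivalently: 8 semi-annual periods ÷ 2 = 4 years.)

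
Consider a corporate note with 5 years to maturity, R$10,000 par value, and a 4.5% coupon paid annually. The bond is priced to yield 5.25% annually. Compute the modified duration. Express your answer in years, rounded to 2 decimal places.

4.35 years

Periodic yield y = 0.0525. First find Macaulay duration:
  t   CF        PV=CF/(1+0.0525)^t    t·PV
  1       450.00       427.5534       427.5534
  2       450.00       406.2266       812.4531
  3       450.00       385.9635     1,157.8904
  4       450.00       366.7111     1,466.8445
  5    10,450.00     8,091.0664    40,455.3322
  Σ                  9,677.5210    44,320.0737
P = 9,677.5210; Macaulay duration = 44,320.0737 / 9,677.5210 = 4.57969 years.
Modified duration = D_Mac / (1 + y) = 4.57969 / 1.0525 = 4.35125 years.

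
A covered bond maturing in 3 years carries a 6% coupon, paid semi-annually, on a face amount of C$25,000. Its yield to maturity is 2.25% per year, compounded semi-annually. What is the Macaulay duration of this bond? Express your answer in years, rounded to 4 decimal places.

2.8022 years

Periodic yield y = 0.01125. Discount each cash flow and weight by its period:
  t   CF        PV=CF/(1+0.01125)^t    t·PV
  1       750.00       741.6564       741.6564
  2       750.00       733.4056     1,466.8111
  3       750.00       725.2465     2,175.7396
  4       750.00       717.1783     2,868.7131
  5       750.00       709.1998     3,545.9989
  6    25,750.00    24,078.3113   144,469.8680
  Σ                 27,704.9978   155,268.7871
Price P = Σ PV = 27,704.9978.
Macaulay duration = Σ(t·PV) / P = 155,268.7871 / 27,704.9978 = 5.60436 half-year periods.
In years: 5.60436 / 2 = 2.80218 years.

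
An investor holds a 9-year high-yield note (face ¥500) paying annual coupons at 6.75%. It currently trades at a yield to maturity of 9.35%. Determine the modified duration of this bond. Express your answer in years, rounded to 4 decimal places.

Periodic yield y = 0.0935. First find Macaulay duration:
  t   CF        PV=CF/(1+0.0935)^t    t·PV
  1        33.75        30.8642        30.8642
  2        33.75        28.2251        56.4503
  3        33.75        25.8117        77.4352
  4        33.75        23.6047        94.4188
  5        33.75        21.5864       107.9319
  6        33.75        19.7406       118.4438
  7        33.75        18.0527       126.3689
  8        33.75        16.5091       132.0728
  9       533.75       238.7640     2,148.8758
  Σ                    423.1586     2,892.8618
P = 423.1586; Macaulay duration = 2,892.8618 / 423.1586 = 6.83635 years.
Modified duration = D_Mac / (1 + y) = 6.83635 / 1.0935 = 6.25181 years.

6.2518 years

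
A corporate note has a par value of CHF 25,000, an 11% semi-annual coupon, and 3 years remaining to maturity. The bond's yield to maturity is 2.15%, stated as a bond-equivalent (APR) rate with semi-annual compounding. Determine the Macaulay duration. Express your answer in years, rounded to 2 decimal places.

Periodic yield y = 0.01075. Discount each cash flow and weight by its period:
  t   CF        PV=CF/(1+0.01075)^t    t·PV
  1     1,375.00     1,360.3760     1,360.3760
  2     1,375.00     1,345.9075     2,691.8149
  3     1,375.00     1,331.5928     3,994.7785
  4     1,375.00     1,317.4305     5,269.7218
  5     1,375.00     1,303.4187     6,517.0935
  6    26,375.00    24,736.0283   148,416.1695
  Σ                 31,394.7536   168,249.9542
Price P = Σ PV = 31,394.7536.
Macaulay duration = Σ(t·PV) / P = 168,249.9542 / 31,394.7536 = 5.35917 half-year periods.
In years: 5.35917 / 2 = 2.67959 years.

2.68 years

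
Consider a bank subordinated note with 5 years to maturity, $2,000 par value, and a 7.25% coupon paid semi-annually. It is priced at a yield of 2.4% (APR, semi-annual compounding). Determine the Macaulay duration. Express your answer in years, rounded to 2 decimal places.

4.36 years

Periodic yield y = 0.012. Discount each cash flow and weight by its period:
  t   CF        PV=CF/(1+0.012)^t    t·PV
  1        72.50        71.6403        71.6403
  2        72.50        70.7908       141.5817
  3        72.50        69.9514       209.8542
  4        72.50        69.1219       276.4878
  5        72.50        68.3023       341.5116
  6        72.50        67.4924       404.9545
  7        72.50        66.6921       466.8447
  8        72.50        65.9013       527.2103
  9        72.50        65.1199       586.0787
  10    2,072.50     1,839.4560    18,394.5604
  Σ                  2,454.4685    21,420.7242
Price P = Σ PV = 2,454.4685.
Macaulay duration = Σ(t·PV) / P = 21,420.7242 / 2,454.4685 = 8.72724 half-year periods.
In years: 8.72724 / 2 = 4.36362 years.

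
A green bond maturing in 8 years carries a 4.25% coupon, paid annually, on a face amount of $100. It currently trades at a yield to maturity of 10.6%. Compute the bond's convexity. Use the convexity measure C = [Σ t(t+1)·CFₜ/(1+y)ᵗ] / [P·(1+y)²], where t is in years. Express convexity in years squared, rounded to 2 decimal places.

With y = 0.106:
  t   CF        PV=CF/(1+0.106)^t    t·PV        t(t+1)·PV
  1         4.25         3.8427         3.8427           7.6854
  2         4.25         3.4744         6.9488          20.8463
  3         4.25         3.1414         9.4242          37.6968
  4         4.25         2.8403        11.3613          56.8066
  5         4.25         2.5681        12.8405          77.0432
  6         4.25         2.3220        13.9319          97.5231
  7         4.25         2.0994        14.6961         117.5685
  8       104.25        46.5624       372.4989       3,352.4904
  Σ                     66.8507       445.5444       3,767.6603
P = 66.8507.
Convexity = Σ t(t+1)·PV / [P·(1+y)²] = 3,767.6603 / (66.8507 × 1.223236) = 46.07397.

46.07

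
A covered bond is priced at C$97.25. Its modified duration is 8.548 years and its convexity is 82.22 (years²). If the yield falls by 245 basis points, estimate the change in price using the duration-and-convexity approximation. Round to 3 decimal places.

+C$22.766

Duration effect: -D_mod·Δy = -8.548 × (-0.0245) = +0.209426
Convexity effect: ½·C·(Δy)² = 0.5 × 82.22 × (-0.0245)² = +0.0246762775
ΔP/P ≈ +0.209426 + 0.0246762775 = +0.2341022775
ΔP ≈ 97.25 × (+0.2341022775) = +22.766446486875.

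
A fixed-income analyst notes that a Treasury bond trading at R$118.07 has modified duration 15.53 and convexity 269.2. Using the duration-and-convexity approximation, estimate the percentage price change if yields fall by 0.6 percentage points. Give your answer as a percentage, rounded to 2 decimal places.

+9.80%

Duration effect: -D_mod·Δy = -15.53 × (-0.006) = +0.093180
Convexity effect: ½·C·(Δy)² = 0.5 × 269.2 × (-0.006)² = +0.0048456
ΔP/P ≈ +0.093180 + 0.0048456 = +0.0980256
= +9.80256%.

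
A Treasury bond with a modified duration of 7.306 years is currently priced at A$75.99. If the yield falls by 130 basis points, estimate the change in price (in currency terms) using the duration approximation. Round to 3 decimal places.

Duration approximation: ΔP/P ≈ -D_mod · Δy = -7.306 × (-0.013) = +0.094978.
ΔP ≈ 75.99 × (+0.094978) = +7.21737822.

+A$7.217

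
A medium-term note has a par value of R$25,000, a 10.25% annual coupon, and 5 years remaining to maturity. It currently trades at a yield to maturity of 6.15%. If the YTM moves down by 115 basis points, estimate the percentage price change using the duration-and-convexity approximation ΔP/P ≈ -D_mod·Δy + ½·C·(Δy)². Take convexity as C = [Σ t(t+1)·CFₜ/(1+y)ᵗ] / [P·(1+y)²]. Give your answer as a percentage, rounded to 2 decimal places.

+4.71%

With y = 0.0615:
  t   CF        PV=CF/(1+0.0615)^t    t·PV        t(t+1)·PV
  1     2,562.50     2,414.0367     2,414.0367       4,828.0735
  2     2,562.50     2,274.1750     4,548.3500      13,645.0499
  3     2,562.50     2,142.4164     6,427.2491      25,708.9965
  4     2,562.50     2,018.2914     8,073.1658      40,365.8290
  5    27,562.50    20,451.1914   102,255.9572     613,535.7435
  Σ                 29,300.1110   123,718.7589     698,083.6923
P = 29,300.1110; D_Mac = 4.22247 yrs; D_mod = 3.97783 yrs; C = 21.14454.
Duration effect: -3.97783 × (-0.0115) = +0.045745
Convexity effect: 0.5 × 21.14454 × (-0.0115)² = +0.0013982
ΔP/P ≈ +0.045745 + 0.0013982 = +0.047143 = +4.7143%.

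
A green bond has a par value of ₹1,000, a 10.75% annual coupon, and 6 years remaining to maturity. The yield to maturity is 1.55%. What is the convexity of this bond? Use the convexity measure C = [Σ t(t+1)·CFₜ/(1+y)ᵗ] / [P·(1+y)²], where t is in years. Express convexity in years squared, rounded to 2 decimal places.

With y = 0.0155:
  t   CF        PV=CF/(1+0.0155)^t    t·PV        t(t+1)·PV
  1       107.50       105.8592       105.8592         211.7184
  2       107.50       104.2434       208.4868         625.4605
  3       107.50       102.6523       307.9569       1,231.8276
  4       107.50       101.0855       404.3419       2,021.7095
  5       107.50        99.5426       497.7128       2,986.2769
  6     1,107.50     1,009.8670     6,059.2018      42,414.4128
  Σ                  1,523.2499     7,583.5594      49,491.4056
P = 1,523.2499.
Convexity = Σ t(t+1)·PV / [P·(1+y)²] = 49,491.4056 / (1,523.2499 × 1.031240) = 31.50640.

31.51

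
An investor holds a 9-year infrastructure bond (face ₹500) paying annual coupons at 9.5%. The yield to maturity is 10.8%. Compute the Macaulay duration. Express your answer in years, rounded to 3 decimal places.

6.328 years

Periodic yield y = 0.108. Discount each cash flow and weight by its year:
  t   CF        PV=CF/(1+0.108)^t    t·PV
  1        47.50        42.8700        42.8700
  2        47.50        38.6914        77.3827
  3        47.50        34.9200       104.7600
  4        47.50        31.5163       126.0650
  5        47.50        28.4443       142.2214
  6        47.50        25.6717       154.0303
  7        47.50        23.1694       162.1860
  8        47.50        20.9110       167.2883
  9       547.50       217.5336     1,957.8021
  Σ                    463.7277     2,934.6059
Price P = Σ PV = 463.7277.
Macaulay duration = Σ(t·PV) / P = 2,934.6059 / 463.7277 = 6.32830 years.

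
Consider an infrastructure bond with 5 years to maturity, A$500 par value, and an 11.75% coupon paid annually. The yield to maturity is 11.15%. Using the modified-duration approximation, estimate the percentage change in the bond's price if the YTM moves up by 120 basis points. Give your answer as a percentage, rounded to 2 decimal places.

-4.39%

Periodic yield y = 0.1115. Modified duration first:
  t   CF        PV=CF/(1+0.1115)^t    t·PV
  1        58.75        52.8565        52.8565
  2        58.75        47.5542        95.1084
  3        58.75        42.7838       128.3514
  4        58.75        38.4920       153.9678
  5       558.75       329.3595     1,646.7975
  Σ                    511.0460     2,077.0817
P = 511.0460; D_Mac = 4.06437 yrs; D_mod = 4.06437/(1+0.1115) = 3.65666 yrs.
ΔP/P ≈ -D_mod · Δy = -3.65666 × (+0.012) = -0.043880 = -4.3880%.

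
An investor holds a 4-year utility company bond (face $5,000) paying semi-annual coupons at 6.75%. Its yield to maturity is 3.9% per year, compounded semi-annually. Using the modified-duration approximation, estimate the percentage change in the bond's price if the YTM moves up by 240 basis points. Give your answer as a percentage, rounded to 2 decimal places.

-8.47%

Periodic yield y = 0.0195. Modified duration first:
  t   CF        PV=CF/(1+0.0195)^t    t·PV
  1       168.75       165.5223       165.5223
  2       168.75       162.3564       324.7127
  3       168.75       159.2510       477.7529
  4       168.75       156.2050       624.8199
  5       168.75       153.2172       766.0862
  6       168.75       150.2866       901.7199
  7       168.75       147.4121     1,031.8848
  8     5,168.75     4,428.8165    35,430.5320
  Σ                  5,523.0671    39,723.0307
P = 5,523.0671; D_Mac = 7.19220 half-year periods = 3.59610 yrs; D_mod = 3.59610/(1+0.0195) = 3.52732 yrs.
ΔP/P ≈ -D_mod · Δy = -3.52732 × (+0.024) = -0.084656 = -8.4656%.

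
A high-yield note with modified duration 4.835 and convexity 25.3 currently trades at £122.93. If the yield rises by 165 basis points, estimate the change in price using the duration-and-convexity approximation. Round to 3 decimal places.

Duration effect: -D_mod·Δy = -4.835 × (+0.0165) = -0.0797775
Convexity effect: ½·C·(Δy)² = 0.5 × 25.3 × (0.0165)² = +0.0034439625
ΔP/P ≈ -0.0797775 + 0.0034439625 = -0.0763335375
ΔP ≈ 122.93 × (-0.0763335375) = -9.383681764875.

-£9.384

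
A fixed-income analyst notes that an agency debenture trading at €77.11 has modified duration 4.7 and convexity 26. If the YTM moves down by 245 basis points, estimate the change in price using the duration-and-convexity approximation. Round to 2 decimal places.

Duration effect: -D_mod·Δy = -4.7 × (-0.0245) = +0.115150
Convexity effect: ½·C·(Δy)² = 0.5 × 26 × (-0.0245)² = +0.00780325
ΔP/P ≈ +0.115150 + 0.00780325 = +0.12295325
ΔP ≈ 77.11 × (+0.12295325) = +9.4809251075.

+€9.48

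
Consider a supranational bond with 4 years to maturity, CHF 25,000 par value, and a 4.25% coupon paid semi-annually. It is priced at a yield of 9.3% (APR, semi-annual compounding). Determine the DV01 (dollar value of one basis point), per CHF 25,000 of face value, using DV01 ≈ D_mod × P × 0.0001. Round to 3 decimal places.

CHF 7.352

Periodic yield y = 0.0465.
  t   CF        PV=CF/(1+0.0465)^t    t·PV
  1       531.25       507.6445       507.6445
  2       531.25       485.0879       970.1759
  3       531.25       463.5336     1,390.6009
  4       531.25       442.9371     1,771.7482
  5       531.25       423.2557     2,116.2783
  6       531.25       404.4488     2,426.6928
  7       531.25       386.4776     2,705.3431
  8    25,531.25    17,748.3595   141,986.8760
  Σ                 20,861.7447   153,875.3597
P = 20,861.7447; D_Mac = 7.37596 half-year periods = 3.68798 yrs; D_mod = 3.52411 yrs.
DV01 ≈ 3.52411 × 20,861.7447 × 0.0001 = 7.351904.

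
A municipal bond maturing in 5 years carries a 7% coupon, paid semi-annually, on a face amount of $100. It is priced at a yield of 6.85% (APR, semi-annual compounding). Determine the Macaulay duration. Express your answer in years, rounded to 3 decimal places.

4.306 years

Periodic yield y = 0.03425. Discount each cash flow and weight by its period:
  t   CF        PV=CF/(1+0.03425)^t    t·PV
  1         3.50         3.3841         3.3841
  2         3.50         3.2720         6.5441
  3         3.50         3.1637         9.4910
  4         3.50         3.0589        12.2356
  5         3.50         2.9576        14.7880
  6         3.50         2.8597        17.1580
  7         3.50         2.7650        19.3547
  8         3.50         2.6734        21.3872
  9         3.50         2.5849        23.2638
  10      103.50        73.9069       739.0691
  Σ                    100.6261       866.6757
Price P = Σ PV = 100.6261.
Macaulay duration = Σ(t·PV) / P = 866.6757 / 100.6261 = 8.61283 half-year periods.
In years: 8.61283 / 2 = 4.30642 years.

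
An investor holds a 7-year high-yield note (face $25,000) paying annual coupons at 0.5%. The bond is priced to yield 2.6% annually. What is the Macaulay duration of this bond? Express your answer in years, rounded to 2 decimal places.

Periodic yield y = 0.026. Discount each cash flow and weight by its year:
  t   CF        PV=CF/(1+0.026)^t    t·PV
  1       125.00       121.8324       121.8324
  2       125.00       118.7450       237.4900
  3       125.00       115.7359       347.2076
  4       125.00       112.8030       451.2119
  5       125.00       109.9444       549.7221
  6       125.00       107.1583       642.9498
  7    25,125.00    20,993.0019   146,951.0133
  Σ                 21,679.2208   149,301.4271
Price P = Σ PV = 21,679.2208.
Macaulay duration = Σ(t·PV) / P = 149,301.4271 / 21,679.2208 = 6.88684 years.

6.89 years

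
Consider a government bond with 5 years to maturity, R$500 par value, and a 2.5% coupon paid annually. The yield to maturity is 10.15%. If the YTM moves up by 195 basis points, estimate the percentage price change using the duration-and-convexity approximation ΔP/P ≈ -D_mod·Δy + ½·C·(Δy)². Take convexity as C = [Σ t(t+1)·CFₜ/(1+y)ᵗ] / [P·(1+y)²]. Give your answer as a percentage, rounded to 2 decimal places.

With y = 0.1015:
  t   CF        PV=CF/(1+0.1015)^t    t·PV        t(t+1)·PV
  1        12.50        11.3482        11.3482          22.6963
  2        12.50        10.3025        20.6049          61.8148
  3        12.50         9.3531        28.0594         112.2374
  4        12.50         8.4913        33.9650         169.8251
  5       512.50       316.0613     1,580.3066       9,481.8399
  Σ                    355.5563     1,674.2841       9,848.4136
P = 355.5563; D_Mac = 4.70891 yrs; D_mod = 4.27500 yrs; C = 22.82910.
Duration effect: -4.27500 × (+0.0195) = -0.083363
Convexity effect: 0.5 × 22.82910 × (0.0195)² = +0.0043404
ΔP/P ≈ -0.083363 + 0.0043404 = -0.079022 = -7.9022%.

-7.90%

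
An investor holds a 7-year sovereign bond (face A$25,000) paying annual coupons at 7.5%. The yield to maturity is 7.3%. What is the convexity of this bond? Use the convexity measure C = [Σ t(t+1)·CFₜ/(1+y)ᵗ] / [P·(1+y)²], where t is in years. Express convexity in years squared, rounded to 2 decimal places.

With y = 0.073:
  t   CF        PV=CF/(1+0.073)^t    t·PV        t(t+1)·PV
  1     1,875.00     1,747.4371     1,747.4371       3,494.8742
  2     1,875.00     1,628.5527     3,257.1055       9,771.3165
  3     1,875.00     1,517.7565     4,553.2695      18,213.0782
  4     1,875.00     1,414.4982     5,657.9926      28,289.9630
  5     1,875.00     1,318.2648     6,591.3241      39,547.9446
  6     1,875.00     1,228.5786     7,371.4715      51,600.3005
  7    26,875.00    16,411.5809   114,881.0666     919,048.5330
  Σ                 25,266.6689   144,059.6670   1,069,966.0099
P = 25,266.6689.
Convexity = Σ t(t+1)·PV / [P·(1+y)²] = 1,069,966.0099 / (25,266.6689 × 1.151329) = 36.78092.

36.78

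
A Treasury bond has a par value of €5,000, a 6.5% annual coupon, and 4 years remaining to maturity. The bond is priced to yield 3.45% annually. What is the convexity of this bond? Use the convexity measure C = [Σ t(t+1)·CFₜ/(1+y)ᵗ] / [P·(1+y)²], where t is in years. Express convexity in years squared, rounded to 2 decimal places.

With y = 0.0345:
  t   CF        PV=CF/(1+0.0345)^t    t·PV        t(t+1)·PV
  1       325.00       314.1614       314.1614         628.3229
  2       325.00       303.6843       607.3686       1,822.1059
  3       325.00       293.5566       880.6699       3,522.6794
  4     5,325.00     4,649.4077    18,597.6309      92,988.1543
  Σ                  5,560.8101    20,399.8308      98,961.2625
P = 5,560.8101.
Convexity = Σ t(t+1)·PV / [P·(1+y)²] = 98,961.2625 / (5,560.8101 × 1.070190) = 16.62900.

16.63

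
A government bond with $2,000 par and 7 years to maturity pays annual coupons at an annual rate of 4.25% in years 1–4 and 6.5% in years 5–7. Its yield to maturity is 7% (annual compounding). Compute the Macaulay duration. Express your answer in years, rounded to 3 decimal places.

6.112 years

Periodic yield y = 0.07. Discount each cash flow and weight by its year:
  t   CF        PV=CF/(1+0.07)^t    t·PV
  1        85.00        79.4393        79.4393
  2        85.00        74.2423       148.4846
  3        85.00        69.3853       208.1560
  4        85.00        64.8461       259.3844
  5       130.00        92.6882       463.4410
  6       130.00        86.6245       519.7469
  7     2,130.00     1,326.4570     9,285.1987
  Σ                  1,793.6826    10,963.8508
Price P = Σ PV = 1,793.6826.
Macaulay duration = Σ(t·PV) / P = 10,963.8508 / 1,793.6826 = 6.11248 years.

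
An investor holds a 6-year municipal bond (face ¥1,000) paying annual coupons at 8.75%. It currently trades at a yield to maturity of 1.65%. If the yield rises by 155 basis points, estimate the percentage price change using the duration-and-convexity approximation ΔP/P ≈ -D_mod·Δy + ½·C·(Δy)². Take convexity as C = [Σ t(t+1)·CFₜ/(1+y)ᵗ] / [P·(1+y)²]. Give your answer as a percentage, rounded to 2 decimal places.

With y = 0.0165:
  t   CF        PV=CF/(1+0.0165)^t    t·PV        t(t+1)·PV
  1        87.50        86.0797        86.0797         172.1594
  2        87.50        84.6824       169.3649         508.0946
  3        87.50        83.3078       249.9235         999.6941
  4        87.50        81.9556       327.8223       1,639.1116
  5        87.50        80.6253       403.1263       2,418.7579
  6     1,087.50       985.7913     5,914.7476      41,403.2333
  Σ                  1,402.4421     7,151.0643      47,141.0508
P = 1,402.4421; D_Mac = 5.09901 yrs; D_mod = 5.01624 yrs; C = 32.53116.
Duration effect: -5.01624 × (+0.0155) = -0.077752
Convexity effect: 0.5 × 32.53116 × (0.0155)² = +0.0039078
ΔP/P ≈ -0.077752 + 0.0039078 = -0.073844 = -7.3844%.

-7.38%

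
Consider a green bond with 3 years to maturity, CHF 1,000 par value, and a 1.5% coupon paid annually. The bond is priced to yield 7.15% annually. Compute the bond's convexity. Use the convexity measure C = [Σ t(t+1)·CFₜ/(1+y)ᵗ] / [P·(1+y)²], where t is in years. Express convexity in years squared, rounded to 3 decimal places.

10.229

With y = 0.0715:
  t   CF        PV=CF/(1+0.0715)^t    t·PV        t(t+1)·PV
  1        15.00        13.9991        13.9991          27.9981
  2        15.00        13.0649        26.1298          78.3895
  3     1,015.00       825.0676     2,475.2027       9,900.8108
  Σ                    852.1316     2,515.3316      10,007.1985
P = 852.1316.
Convexity = Σ t(t+1)·PV / [P·(1+y)²] = 10,007.1985 / (852.1316 × 1.148112) = 10.22873.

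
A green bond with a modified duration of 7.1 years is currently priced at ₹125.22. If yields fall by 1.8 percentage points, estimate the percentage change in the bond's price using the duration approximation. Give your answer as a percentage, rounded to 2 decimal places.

+12.78%

Duration approximation: ΔP/P ≈ -D_mod · Δy = -7.1 × (-0.018) = +0.127800.
As a percentage: +12.7800%.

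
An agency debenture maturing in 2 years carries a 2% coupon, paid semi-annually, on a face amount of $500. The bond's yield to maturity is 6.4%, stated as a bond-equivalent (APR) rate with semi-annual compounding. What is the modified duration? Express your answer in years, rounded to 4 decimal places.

Periodic yield y = 0.032. First find Macaulay duration:
  t   CF        PV=CF/(1+0.032)^t    t·PV
  1         5.00         4.8450         4.8450
  2         5.00         4.6947         9.3895
  3         5.00         4.5492        13.6475
  4       505.00       445.2179     1,780.8715
  Σ                    459.3067     1,808.7534
P = 459.3067; Macaulay duration = 1,808.7534 / 459.3067 = 3.93801 half-year periods = 1.96900 years.
Modified duration = D_Mac / (1 + y) = 1.96900 / 1.032 = 1.90795 years.

1.9079 years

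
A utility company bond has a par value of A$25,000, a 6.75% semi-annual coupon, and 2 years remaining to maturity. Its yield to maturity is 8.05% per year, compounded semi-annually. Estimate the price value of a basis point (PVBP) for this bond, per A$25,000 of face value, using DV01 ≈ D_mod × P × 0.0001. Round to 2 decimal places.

A$4.47

Periodic yield y = 0.04025.
  t   CF        PV=CF/(1+0.04025)^t    t·PV
  1       843.75       811.1031       811.1031
  2       843.75       779.7194     1,559.4388
  3       843.75       749.5500     2,248.6500
  4    25,843.75    22,070.1169    88,280.4676
  Σ                 24,410.4894    92,899.6595
P = 24,410.4894; D_Mac = 3.80573 half-year periods = 1.90286 yrs; D_mod = 1.82924 yrs.
DV01 ≈ 1.82924 × 24,410.4894 × 0.0001 = 4.465256.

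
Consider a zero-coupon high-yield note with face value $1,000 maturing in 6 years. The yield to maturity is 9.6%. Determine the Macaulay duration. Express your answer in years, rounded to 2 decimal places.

6.00 years

A zero-coupon bond has a single cash flow at maturity, so its Macaulay duration equals its maturity: 6 years.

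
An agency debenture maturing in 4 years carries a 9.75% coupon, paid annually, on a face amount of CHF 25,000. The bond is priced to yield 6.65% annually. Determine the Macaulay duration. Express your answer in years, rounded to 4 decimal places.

3.5243 years

Periodic yield y = 0.0665. Discount each cash flow and weight by its year:
  t   CF        PV=CF/(1+0.0665)^t    t·PV
  1     2,437.50     2,285.5134     2,285.5134
  2     2,437.50     2,143.0036     4,286.0072
  3     2,437.50     2,009.3799     6,028.1396
  4    27,437.50    21,208.0676    84,832.2703
  Σ                 27,645.9644    97,431.9305
Price P = Σ PV = 27,645.9644.
Macaulay duration = Σ(t·PV) / P = 97,431.9305 / 27,645.9644 = 3.52427 years.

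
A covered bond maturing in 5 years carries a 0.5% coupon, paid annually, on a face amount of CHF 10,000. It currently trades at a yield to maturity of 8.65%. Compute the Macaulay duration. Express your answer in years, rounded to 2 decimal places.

Periodic yield y = 0.0865. Discount each cash flow and weight by its year:
  t   CF        PV=CF/(1+0.0865)^t    t·PV
  1        50.00        46.0193        46.0193
  2        50.00        42.3556        84.7111
  3        50.00        38.9835       116.9505
  4        50.00        35.8799       143.5196
  5    10,050.00     6,637.6968    33,188.4838
  Σ                  6,800.9351    33,579.6844
Price P = Σ PV = 6,800.9351.
Macaulay duration = Σ(t·PV) / P = 33,579.6844 / 6,800.9351 = 4.93751 years.

4.94 years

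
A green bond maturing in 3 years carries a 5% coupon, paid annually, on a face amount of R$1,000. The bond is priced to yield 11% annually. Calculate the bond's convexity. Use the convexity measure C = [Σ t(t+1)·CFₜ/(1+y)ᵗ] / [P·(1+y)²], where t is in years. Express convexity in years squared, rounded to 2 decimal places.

9.08

With y = 0.11:
  t   CF        PV=CF/(1+0.11)^t    t·PV        t(t+1)·PV
  1        50.00        45.0450        45.0450          90.0901
  2        50.00        40.5811        81.1622         243.4867
  3     1,050.00       767.7510     2,303.2529       9,213.0114
  Σ                    853.3771     2,429.4601       9,546.5882
P = 853.3771.
Convexity = Σ t(t+1)·PV / [P·(1+y)²] = 9,546.5882 / (853.3771 × 1.232100) = 9.07949.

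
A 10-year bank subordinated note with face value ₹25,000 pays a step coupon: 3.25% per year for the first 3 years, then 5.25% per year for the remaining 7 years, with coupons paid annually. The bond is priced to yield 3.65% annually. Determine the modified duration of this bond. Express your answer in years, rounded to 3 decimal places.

8.187 years

Periodic yield y = 0.0365. First find Macaulay duration:
  t   CF        PV=CF/(1+0.0365)^t    t·PV
  1       812.50       783.8881       783.8881
  2       812.50       756.2837     1,512.5675
  3       812.50       729.6515     2,188.9544
  4     1,312.50     1,137.1613     4,548.6454
  5     1,312.50     1,097.1166     5,485.5829
  6     1,312.50     1,058.4820     6,350.8919
  7     1,312.50     1,021.2079     7,148.4553
  8     1,312.50       985.2464     7,881.9713
  9     1,312.50       950.5513     8,554.9616
  10   26,312.50    18,385.2292   183,852.2922
  Σ                 26,904.8180   228,308.2105
P = 26,904.8180; Macaulay duration = 228,308.2105 / 26,904.8180 = 8.48577 years.
Modified duration = D_Mac / (1 + y) = 8.48577 / 1.0365 = 8.18695 years.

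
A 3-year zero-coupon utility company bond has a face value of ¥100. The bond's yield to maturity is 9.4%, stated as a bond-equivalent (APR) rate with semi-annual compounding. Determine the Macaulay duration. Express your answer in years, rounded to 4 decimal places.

A zero-coupon bond has a single cash flow at maturity, so its Macaulay duration equals its maturity: 3 years.
(Equivalently: 6 semi-annual periods ÷ 2 = 3 years.)

3.0000 years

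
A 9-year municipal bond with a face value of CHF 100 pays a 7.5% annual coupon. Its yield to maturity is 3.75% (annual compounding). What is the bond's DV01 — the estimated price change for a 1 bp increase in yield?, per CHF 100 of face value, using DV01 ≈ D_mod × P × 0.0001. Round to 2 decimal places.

Periodic yield y = 0.0375.
  t   CF        PV=CF/(1+0.0375)^t    t·PV
  1         7.50         7.2289         7.2289
  2         7.50         6.9676        13.9353
  3         7.50         6.7158        20.1474
  4         7.50         6.4730        25.8922
  5         7.50         6.2391        31.1954
  6         7.50         6.0136        36.0814
  7         7.50         5.7962        40.5735
  8         7.50         5.5867        44.6937
  9       107.50        77.1819       694.6372
  Σ                    128.2029       914.3850
P = 128.2029; D_Mac = 7.13233 yrs; D_mod = 6.87453 yrs.
DV01 ≈ 6.87453 × 128.2029 × 0.0001 = 0.088133.

CHF 0.09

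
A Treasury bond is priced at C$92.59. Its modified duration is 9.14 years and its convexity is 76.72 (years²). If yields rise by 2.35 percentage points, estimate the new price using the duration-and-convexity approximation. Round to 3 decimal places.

Duration effect: -D_mod·Δy = -9.14 × (+0.0235) = -0.214790
Convexity effect: ½·C·(Δy)² = 0.5 × 76.72 × (0.0235)² = +0.02118431
ΔP/P ≈ -0.214790 + 0.02118431 = -0.19360569
New price ≈ 92.59 × (1 - 0.19360569) = 74.6640491629.

C$74.664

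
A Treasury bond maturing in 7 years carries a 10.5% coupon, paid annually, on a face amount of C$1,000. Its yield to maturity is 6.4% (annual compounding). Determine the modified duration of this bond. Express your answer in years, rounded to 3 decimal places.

Periodic yield y = 0.064. First find Macaulay duration:
  t   CF        PV=CF/(1+0.064)^t    t·PV
  1       105.00        98.6842        98.6842
  2       105.00        92.7483       185.4966
  3       105.00        87.1695       261.5084
  4       105.00        81.9262       327.7048
  5       105.00        76.9983       384.9915
  6       105.00        72.3668       434.2010
  7     1,105.00       715.7657     5,010.3599
  Σ                  1,225.6590     6,702.9464
P = 1,225.6590; Macaulay duration = 6,702.9464 / 1,225.6590 = 5.46885 years.
Modified duration = D_Mac / (1 + y) = 5.46885 / 1.064 = 5.13990 years.

5.140 years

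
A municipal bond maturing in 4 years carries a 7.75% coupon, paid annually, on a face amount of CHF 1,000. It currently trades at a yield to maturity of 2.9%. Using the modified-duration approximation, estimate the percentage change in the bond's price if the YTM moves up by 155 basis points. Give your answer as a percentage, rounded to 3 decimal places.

-5.460%

Periodic yield y = 0.029. Modified duration first:
  t   CF        PV=CF/(1+0.029)^t    t·PV
  1        77.50        75.3158        75.3158
  2        77.50        73.1932       146.3865
  3        77.50        71.1305       213.3914
  4     1,077.50       961.0717     3,844.2867
  Σ                  1,180.7112     4,279.3804
P = 1,180.7112; D_Mac = 3.62441 yrs; D_mod = 3.62441/(1+0.029) = 3.52226 yrs.
ΔP/P ≈ -D_mod · Δy = -3.52226 × (+0.0155) = -0.054595 = -5.4595%.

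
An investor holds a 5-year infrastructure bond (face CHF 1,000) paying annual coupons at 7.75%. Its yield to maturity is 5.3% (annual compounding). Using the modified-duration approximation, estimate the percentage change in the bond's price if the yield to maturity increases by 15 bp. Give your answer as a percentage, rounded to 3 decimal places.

-0.622%

Periodic yield y = 0.053. Modified duration first:
  t   CF        PV=CF/(1+0.053)^t    t·PV
  1        77.50        73.5992        73.5992
  2        77.50        69.8948       139.7896
  3        77.50        66.3768       199.1305
  4        77.50        63.0359       252.1438
  5     1,077.50       832.2914     4,161.4572
  Σ                  1,105.1983     4,826.1203
P = 1,105.1983; D_Mac = 4.36675 yrs; D_mod = 4.36675/(1+0.053) = 4.14696 yrs.
ΔP/P ≈ -D_mod · Δy = -4.14696 × (+0.0015) = -0.006220 = -0.6220%.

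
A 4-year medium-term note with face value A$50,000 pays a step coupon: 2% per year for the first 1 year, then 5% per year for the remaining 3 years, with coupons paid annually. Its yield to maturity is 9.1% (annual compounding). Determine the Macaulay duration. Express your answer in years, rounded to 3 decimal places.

3.789 years

Periodic yield y = 0.091. Discount each cash flow and weight by its year:
  t   CF        PV=CF/(1+0.091)^t    t·PV
  1     1,000.00       916.5903       916.5903
  2     2,500.00     2,100.3444     4,200.6887
  3     2,500.00     1,925.1552     5,775.4657
  4    52,500.00    37,056.1505   148,224.6018
  Σ                 41,998.2404   159,117.3466
Price P = Σ PV = 41,998.2404.
Macaulay duration = Σ(t·PV) / P = 159,117.3466 / 41,998.2404 = 3.78867 years.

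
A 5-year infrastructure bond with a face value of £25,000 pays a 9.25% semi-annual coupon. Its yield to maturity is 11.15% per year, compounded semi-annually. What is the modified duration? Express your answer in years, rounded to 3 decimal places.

3.860 years

Periodic yield y = 0.05575. First find Macaulay duration:
  t   CF        PV=CF/(1+0.05575)^t    t·PV
  1     1,156.25     1,095.1930     1,095.1930
  2     1,156.25     1,037.3602     2,074.7203
  3     1,156.25       982.5813     2,947.7438
  4     1,156.25       930.6950     3,722.7800
  5     1,156.25       881.5487     4,407.7434
  6     1,156.25       834.9976     5,009.9853
  7     1,156.25       790.9046     5,536.3324
  8     1,156.25       749.1401     5,993.1205
  9     1,156.25       709.5809     6,386.2284
  10   26,156.25    15,204.2352   152,042.3518
  Σ                 23,216.2364   189,216.1989
P = 23,216.2364; Macaulay duration = 189,216.1989 / 23,216.2364 = 8.15017 half-year periods = 4.07508 years.
Modified duration = D_Mac / (1 + y) = 4.07508 / 1.05575 = 3.85989 years.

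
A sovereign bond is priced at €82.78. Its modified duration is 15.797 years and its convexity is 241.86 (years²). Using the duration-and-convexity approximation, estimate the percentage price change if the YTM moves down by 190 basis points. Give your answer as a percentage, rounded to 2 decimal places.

+34.38%

Duration effect: -D_mod·Δy = -15.797 × (-0.019) = +0.300143
Convexity effect: ½·C·(Δy)² = 0.5 × 241.86 × (-0.019)² = +0.04365573
ΔP/P ≈ +0.300143 + 0.04365573 = +0.34379873
= +34.379873%.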